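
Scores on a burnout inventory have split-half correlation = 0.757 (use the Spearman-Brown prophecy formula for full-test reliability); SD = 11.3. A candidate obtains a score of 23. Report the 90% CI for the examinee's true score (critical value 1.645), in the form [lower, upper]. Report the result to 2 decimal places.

[16.09, 29.91]

r_full = 2·0.757 / (1 + 0.757) ≈ 0.86170
SEM = 11.30000·√(1 − 0.86170) ≈ 4.20238
1.645 · SEM ≈ 6.91292
Interval: (16.08708, 29.91292)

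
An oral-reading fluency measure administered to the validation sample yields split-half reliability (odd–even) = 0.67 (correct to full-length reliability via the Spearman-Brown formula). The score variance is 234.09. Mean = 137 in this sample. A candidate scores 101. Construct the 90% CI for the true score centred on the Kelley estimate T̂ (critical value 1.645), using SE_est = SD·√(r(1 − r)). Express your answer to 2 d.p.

SD = √234.09 ≈ 15.30000
r_full = 2·0.67 / (1 + 0.67) ≈ 0.80240
T̂ = 0.80240(101) + 0.19760(137) ≈ 108.11377
SE_est = SD * √(r(1 − r)) = 15.30000 * √0.15856 ≈ 15.30000 * 0.39819 ≈ 6.09234
CI = 108.11377 ± 1.645 * 6.09234 → [98.09187, 118.13568]

[98.09, 118.14]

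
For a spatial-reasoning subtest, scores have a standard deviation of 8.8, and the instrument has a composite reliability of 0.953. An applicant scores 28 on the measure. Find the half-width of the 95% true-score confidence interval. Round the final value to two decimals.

3.74

The standard error of measurement is 8.800*√(1 − 0.953) ≈ 8.800*0.217 ≈ 1.908.
Margin = 1.96 * 1.908 ≈ 3.739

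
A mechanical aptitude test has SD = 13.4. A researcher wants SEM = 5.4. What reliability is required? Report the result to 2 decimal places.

0.84

r = 1 − (SEM / SD)² = 1 − (5.40000 / 13.4)² ≃ 1 − 0.16240 ≃ 0.83760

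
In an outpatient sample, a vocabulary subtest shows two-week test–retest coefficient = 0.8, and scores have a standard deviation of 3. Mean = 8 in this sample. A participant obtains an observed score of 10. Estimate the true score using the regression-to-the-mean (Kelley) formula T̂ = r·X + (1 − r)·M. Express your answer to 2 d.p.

Estimated true score = 0.8000*10 + (1 − 0.8000)*8 ≈ 9.6000

9.60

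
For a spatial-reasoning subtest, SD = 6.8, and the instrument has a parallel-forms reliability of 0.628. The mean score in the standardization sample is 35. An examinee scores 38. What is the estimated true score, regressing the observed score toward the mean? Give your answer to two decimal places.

36.88

Estimated true score = 0.628*38 + (1 − 0.628)*35 ≃ 36.884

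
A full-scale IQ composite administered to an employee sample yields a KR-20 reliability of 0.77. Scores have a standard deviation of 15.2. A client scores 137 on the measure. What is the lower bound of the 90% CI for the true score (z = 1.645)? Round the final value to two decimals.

SEM = 15.200*√(1 − 0.770) ≈ 7.290
Margin = 1.645 * 7.290 ≈ 11.991
Lower limit = 137 − 11.991 ≈ 125.009

125.01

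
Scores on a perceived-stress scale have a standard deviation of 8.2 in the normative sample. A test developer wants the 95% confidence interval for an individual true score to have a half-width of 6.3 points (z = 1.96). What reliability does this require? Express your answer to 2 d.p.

Required SEM = 6.3 / 1.96 ≈ 3.2143
Required reliability = 1 − (SEM/SD)² = 1 − 0.1537 ≈ 0.8463

0.85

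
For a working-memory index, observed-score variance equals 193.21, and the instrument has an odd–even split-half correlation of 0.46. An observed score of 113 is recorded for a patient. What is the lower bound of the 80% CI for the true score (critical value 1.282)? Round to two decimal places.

102.16

SD = √193.21 ≈ 13.9000
Spearman-Brown: r = 2(0.46) / (1 + 0.46) = 0.9200 / 1.4600 ≈ 0.6301
SEM = 13.9000 * √(1 − 0.6301) = 13.9000 * √0.3699 ≈ 13.9000 * 0.6082 ≈ 8.4535
Margin = 1.282 * 8.4535 ≈ 10.8374
Lower limit = 113 − 10.8374 ≈ 102.1626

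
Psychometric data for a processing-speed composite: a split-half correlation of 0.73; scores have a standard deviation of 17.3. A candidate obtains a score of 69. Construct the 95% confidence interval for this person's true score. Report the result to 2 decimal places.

Spearman-Brown: r = 2(0.73) / (1 + 0.73) = 1.4600 / 1.7300 ≈ 0.8439
SEM = 17.3000*√(1 − 0.8439) ≈ 6.8345
Margin = 1.96 * 6.8345 ≈ 13.3956
Interval: (55.6044, 82.3956)

[55.60, 82.40]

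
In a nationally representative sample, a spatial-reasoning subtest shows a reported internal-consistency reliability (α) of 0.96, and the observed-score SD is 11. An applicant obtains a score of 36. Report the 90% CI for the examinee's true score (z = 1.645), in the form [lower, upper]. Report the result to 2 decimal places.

[32.38, 39.62]

The standard error of measurement is 11.000*√(1 − 0.960) ≃ 11.000*0.200 ≃ 2.200.
Margin = 1.645 * 2.200 ≃ 3.619
CI = 36 ± 3.619 → [32.381, 39.619]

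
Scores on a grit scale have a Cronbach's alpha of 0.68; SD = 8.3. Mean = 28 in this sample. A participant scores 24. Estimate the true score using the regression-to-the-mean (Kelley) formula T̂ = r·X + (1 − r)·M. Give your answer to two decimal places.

25.28

T̂ = r·X + (1 − r)·M = 0.6800×24 + 0.3200×28 = 16.3200 + 8.9600 ≈ 25.2800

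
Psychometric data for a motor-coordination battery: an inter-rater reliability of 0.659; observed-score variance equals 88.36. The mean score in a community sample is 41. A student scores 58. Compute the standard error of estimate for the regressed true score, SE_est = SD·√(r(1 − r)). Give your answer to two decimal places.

4.46

SD = √88.36 = 9.400
SE_est = 9.400*√(0.659*0.341) ≈ 4.456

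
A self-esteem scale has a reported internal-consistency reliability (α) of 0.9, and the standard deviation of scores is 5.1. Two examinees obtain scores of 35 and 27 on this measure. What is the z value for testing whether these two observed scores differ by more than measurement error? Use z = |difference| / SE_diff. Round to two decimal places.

SEM = 5.10000·√(1 − 0.90000) ≈ 1.61276
SE_diff = SEM · √2 ≈ 1.61276 · 1.41421 ≈ 2.28079
z = |35 − 27| / 2.28079 = 8 / 2.28079 ≈ 3.50756

3.51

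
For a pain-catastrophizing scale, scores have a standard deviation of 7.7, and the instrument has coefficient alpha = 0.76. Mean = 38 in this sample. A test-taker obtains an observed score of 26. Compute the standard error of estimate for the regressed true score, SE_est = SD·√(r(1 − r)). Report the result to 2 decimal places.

SE_est = SD * √(r(1 − r)) = 7.7000 * √0.1824 ≃ 7.7000 * 0.4271 ≃ 3.2885

3.29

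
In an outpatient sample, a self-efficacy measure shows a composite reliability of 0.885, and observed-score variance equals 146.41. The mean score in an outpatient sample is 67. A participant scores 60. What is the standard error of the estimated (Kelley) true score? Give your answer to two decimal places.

3.86

σ = 146.41^(1/2) = 12.100
SE_est = SD · √(r(1 − r)) = 12.100 · √0.102 ≃ 12.100 · 0.319 ≃ 3.860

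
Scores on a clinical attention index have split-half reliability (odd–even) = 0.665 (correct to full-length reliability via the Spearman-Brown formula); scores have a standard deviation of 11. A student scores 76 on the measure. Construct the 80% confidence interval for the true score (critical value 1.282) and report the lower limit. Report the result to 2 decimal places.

69.67

Spearman-Brown: r = 2(0.665) / (1 + 0.665) = 1.33000 / 1.66500 ≃ 0.79880
SEM = 11.00000 * √(1 − 0.79880) = 11.00000 * √0.20120 ≃ 11.00000 * 0.44855 ≃ 4.93410
Margin = 1.282 * 4.93410 ≃ 6.32552
Lower bound: 76 − 6.32552 = 69.67448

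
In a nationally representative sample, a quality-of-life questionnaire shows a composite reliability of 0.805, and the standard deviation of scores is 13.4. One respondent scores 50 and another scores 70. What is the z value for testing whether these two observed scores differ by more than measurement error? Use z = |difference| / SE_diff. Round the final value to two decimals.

SEM = 13.400 * √(1 − 0.805) = 13.400 * √0.195 ≈ 13.400 * 0.442 ≈ 5.917
SE_diff = SEM * √2 ≈ 5.917 * 1.414 ≈ 8.368
z = |50 − 70| / 8.368 = 20 / 8.368 ≈ 2.390

2.39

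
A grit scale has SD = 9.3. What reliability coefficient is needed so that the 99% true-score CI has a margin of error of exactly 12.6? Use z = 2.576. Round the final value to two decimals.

0.72

SEM needed = half-width / z = 12.6/2.576 ≃ 4.8913
Required reliability = 1 − (SEM/SD)² = 1 − 0.2766 ≃ 0.7234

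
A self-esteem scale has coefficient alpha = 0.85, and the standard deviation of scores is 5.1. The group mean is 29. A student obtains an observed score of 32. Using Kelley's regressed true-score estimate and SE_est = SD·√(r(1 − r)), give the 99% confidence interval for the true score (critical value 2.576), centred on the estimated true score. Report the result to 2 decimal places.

[26.86, 36.24]

T̂ = r·X + (1 − r)·M = 0.850*32 + 0.150*29 = 27.200 + 4.350 ≈ 31.550
SE_est = 5.100*√(0.850*0.150) ≈ 1.821
99% CI: 31.550 ± 4.691 ≈ (26.859, 36.241)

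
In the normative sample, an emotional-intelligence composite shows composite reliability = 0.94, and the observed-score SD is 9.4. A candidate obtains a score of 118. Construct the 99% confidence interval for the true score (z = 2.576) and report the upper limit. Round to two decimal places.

123.93

SEM = 9.400×√(1 − 0.940) ≈ 2.303
2.576 × SEM ≈ 5.931
Upper limit = 118 + 5.931 ≈ 123.931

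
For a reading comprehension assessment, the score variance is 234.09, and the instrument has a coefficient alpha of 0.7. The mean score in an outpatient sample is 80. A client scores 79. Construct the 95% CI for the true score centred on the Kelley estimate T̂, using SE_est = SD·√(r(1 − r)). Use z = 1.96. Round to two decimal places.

[65.56, 93.04]

SD = √234.09 ≈ 15.3000
T̂ = 0.7000(79) + 0.3000(80) ≈ 79.3000
SE_est = SD · √(r(1 − r)) = 15.3000 · √0.2100 ≈ 15.3000 · 0.4583 ≈ 7.0113
95% CI: 79.3000 ± 13.7422 ≈ (65.5578, 93.0422)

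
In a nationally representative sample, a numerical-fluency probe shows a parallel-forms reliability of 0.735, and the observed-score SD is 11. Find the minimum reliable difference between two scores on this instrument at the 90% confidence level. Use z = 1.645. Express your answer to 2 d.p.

13.17

The standard error of measurement is 11.000*√(1 − 0.735) ≈ 11.000*0.515 ≈ 5.663.
SE_diff = SEM * √2 ≈ 5.663 * 1.414 ≈ 8.008
Smallest detectable difference = 1.645*8.008 ≈ 13.173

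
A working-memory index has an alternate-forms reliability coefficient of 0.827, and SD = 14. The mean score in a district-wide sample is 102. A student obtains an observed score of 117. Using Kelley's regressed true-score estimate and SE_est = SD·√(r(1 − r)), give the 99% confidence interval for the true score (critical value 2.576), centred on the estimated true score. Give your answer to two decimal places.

Estimated true score = 0.827·117 + (1 − 0.827)·102 ≈ 114.405
SE_est = SD · √(r(1 − r)) = 14.000 · √0.143 ≈ 14.000 · 0.378 ≈ 5.295
99% CI: 114.405 ± 13.641 ≈ (100.764, 128.046)

[100.76, 128.05]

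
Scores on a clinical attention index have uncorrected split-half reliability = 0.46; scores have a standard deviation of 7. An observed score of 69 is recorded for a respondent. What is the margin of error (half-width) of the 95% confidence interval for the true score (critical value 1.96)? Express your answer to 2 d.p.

8.34

Spearman-Brown: r = 2(0.46) / (1 + 0.46) = 0.9200 / 1.4600 ≈ 0.6301
SEM = 7.0000 · √(1 − 0.6301) = 7.0000 · √0.3699 ≈ 7.0000 · 0.6082 ≈ 4.2571
Margin = 1.96 · 4.2571 ≈ 8.3440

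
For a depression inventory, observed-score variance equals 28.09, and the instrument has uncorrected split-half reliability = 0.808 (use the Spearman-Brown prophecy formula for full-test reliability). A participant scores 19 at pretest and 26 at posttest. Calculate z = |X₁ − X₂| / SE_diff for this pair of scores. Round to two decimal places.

SD = √28.09 = 5.300
Spearman-Brown: r = 2(0.808) / (1 + 0.808) = 1.616 / 1.808 ≃ 0.894
The standard error of measurement is 5.300·√(1 − 0.894) ≃ 5.300·0.326 ≃ 1.727.
SE_diff = √2 · SEM ≃ 2.443
z = |19 − 26| / 2.443 = 7 / 2.443 ≃ 2.866

2.87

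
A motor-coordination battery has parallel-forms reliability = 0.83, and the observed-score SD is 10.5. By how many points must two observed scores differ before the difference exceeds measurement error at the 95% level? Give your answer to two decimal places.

SEM = 10.5000 · √(1 − 0.8300) = 10.5000 · √0.1700 ≈ 10.5000 · 0.4123 ≈ 4.3293
SE_diff = SEM · √2 ≈ 4.3293 · 1.4142 ≈ 6.1225
Smallest detectable difference = 1.96·6.1225 ≈ 12.0001

12.00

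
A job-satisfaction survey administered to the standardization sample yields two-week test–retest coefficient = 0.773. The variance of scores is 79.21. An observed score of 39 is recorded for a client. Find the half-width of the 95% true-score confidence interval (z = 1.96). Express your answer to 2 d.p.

σ = 79.21^(1/2) = 8.90000
SEM = 8.90000 * √(1 − 0.77300) = 8.90000 * √0.22700 ≈ 8.90000 * 0.47645 ≈ 4.24036
Margin = 1.96 * 4.24036 ≈ 8.31111

8.31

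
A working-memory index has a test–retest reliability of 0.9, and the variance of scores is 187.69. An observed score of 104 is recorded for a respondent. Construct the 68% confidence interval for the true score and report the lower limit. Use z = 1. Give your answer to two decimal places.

SD = √187.69 ≈ 13.7000
SEM = 13.7000·√(1 − 0.9000) ≈ 4.3323
1 · SEM ≈ 4.3323
Lower bound: 104 − 4.3323 = 99.6677

99.67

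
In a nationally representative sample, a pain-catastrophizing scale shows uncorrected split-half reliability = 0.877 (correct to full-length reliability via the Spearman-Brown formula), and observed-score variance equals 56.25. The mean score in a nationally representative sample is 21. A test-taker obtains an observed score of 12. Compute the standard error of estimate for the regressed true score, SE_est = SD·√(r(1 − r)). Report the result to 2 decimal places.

σ = 56.25^(1/2) = 7.50000
Full-length reliability (Spearman-Brown) = 2(0.877)/(1+0.877) ≈ 0.93447
SE_est = 7.50000×√(0.93447×0.06553) ≈ 1.85594

1.86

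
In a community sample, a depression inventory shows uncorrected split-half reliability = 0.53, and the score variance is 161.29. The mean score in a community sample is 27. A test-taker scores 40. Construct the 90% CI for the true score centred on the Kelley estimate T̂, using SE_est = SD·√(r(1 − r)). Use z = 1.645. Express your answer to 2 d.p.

[26.37, 45.64]

σ = 161.29^(1/2) = 12.700
Full-length reliability (Spearman-Brown) = 2(0.53)/(1+0.53) ≈ 0.693
T̂ = r·X + (1 − r)·M = 0.693*40 + 0.307*27 ≈ 27.712 + 8.294 ≈ 36.007
SE_est = SD * √(r(1 − r)) = 12.700 * √0.213 ≈ 12.700 * 0.461 ≈ 5.859
90% CI: 36.007 ± 9.638 ≈ (26.369, 45.644)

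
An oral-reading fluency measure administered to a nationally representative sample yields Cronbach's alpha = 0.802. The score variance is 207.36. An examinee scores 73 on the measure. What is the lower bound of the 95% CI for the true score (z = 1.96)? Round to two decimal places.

60.44

SD = √207.36 = 14.4000
The standard error of measurement is 14.4000×√(1 − 0.8020) ≈ 14.4000×0.4450 ≈ 6.4076.
Margin = 1.96 × 6.4076 ≈ 12.5589
Lower bound: 73 − 12.5589 = 60.4411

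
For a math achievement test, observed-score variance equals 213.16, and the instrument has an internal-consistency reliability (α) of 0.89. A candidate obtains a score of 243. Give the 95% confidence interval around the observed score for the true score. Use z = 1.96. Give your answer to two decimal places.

σ = 213.16^(1/2) = 14.6000
SEM = 14.6000 × √(1 − 0.8900) = 14.6000 × √0.1100 ≈ 14.6000 × 0.3317 ≈ 4.8423
Half-width = 1.96×4.8423 ≈ 9.4909
CI = 243 ± 9.4909 → [233.5091, 252.4909]

[233.51, 252.49]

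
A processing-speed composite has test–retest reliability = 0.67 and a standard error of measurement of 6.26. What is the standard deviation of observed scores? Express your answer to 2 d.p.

SD = 6.26 / √(1 − 0.67) ≃ 10.897

10.90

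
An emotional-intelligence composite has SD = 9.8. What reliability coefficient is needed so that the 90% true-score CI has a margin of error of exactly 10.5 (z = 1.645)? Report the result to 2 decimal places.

SEM needed = half-width / z = 10.5/1.645 ≃ 6.3830
r = 1 − (6.3830/9.8)² ≃ 1 − 0.4242 ≃ 0.5758

0.58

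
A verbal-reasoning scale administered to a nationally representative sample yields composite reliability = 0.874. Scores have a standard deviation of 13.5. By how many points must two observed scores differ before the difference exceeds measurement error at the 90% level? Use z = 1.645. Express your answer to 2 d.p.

11.15

SEM = 13.50000 × √(1 − 0.87400) = 13.50000 × √0.12600 ≈ 13.50000 × 0.35496 ≈ 4.79202
Standard error of the difference = 4.79202·√2 ≈ 6.77695
Smallest detectable difference = 1.645×6.77695 ≈ 11.14808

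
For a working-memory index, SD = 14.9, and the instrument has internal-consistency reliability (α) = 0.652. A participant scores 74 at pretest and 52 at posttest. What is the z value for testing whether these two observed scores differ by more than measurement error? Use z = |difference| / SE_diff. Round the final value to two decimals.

The standard error of measurement is 14.90000*√(1 − 0.65200) ≈ 14.90000*0.58992 ≈ 8.78974.
SE_diff = √2 * SEM ≈ 12.43057
z = |74 − 52| / 12.43057 = 22 / 12.43057 ≈ 1.76983

1.77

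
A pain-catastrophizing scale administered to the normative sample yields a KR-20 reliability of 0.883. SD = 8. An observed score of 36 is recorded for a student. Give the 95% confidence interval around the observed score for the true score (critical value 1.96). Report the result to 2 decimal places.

[30.64, 41.36]

The standard error of measurement is 8.0000·√(1 − 0.8830) ≈ 8.0000·0.3421 ≈ 2.7364.
1.96 · SEM ≈ 5.3634
95% CI: 36 ± 5.3634 = [30.6366, 41.3634]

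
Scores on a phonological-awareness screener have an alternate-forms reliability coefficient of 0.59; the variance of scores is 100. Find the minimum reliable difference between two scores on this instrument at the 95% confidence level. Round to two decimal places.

17.75

SD = √100 = 10.000
SEM = 10.000×√(1 − 0.590) ≈ 6.403
SE_diff = √2 × SEM ≈ 9.055
Minimum reliable difference = 1.96 × SE_diff ≈ 1.96 × 9.055 ≈ 17.749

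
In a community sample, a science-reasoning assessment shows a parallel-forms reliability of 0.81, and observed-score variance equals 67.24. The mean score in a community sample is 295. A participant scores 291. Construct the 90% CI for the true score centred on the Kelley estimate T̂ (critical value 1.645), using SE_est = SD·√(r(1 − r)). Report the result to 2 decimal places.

SD = √67.24 = 8.200
T̂ = r·X + (1 − r)·M = 0.810·291 + 0.190·295 = 235.710 + 56.050 ≈ 291.760
SE_est = 8.200·√(0.810·0.190) ≈ 3.217
CI = 291.760 ± 1.645 · 3.217 → [286.468, 297.052]

[286.47, 297.05]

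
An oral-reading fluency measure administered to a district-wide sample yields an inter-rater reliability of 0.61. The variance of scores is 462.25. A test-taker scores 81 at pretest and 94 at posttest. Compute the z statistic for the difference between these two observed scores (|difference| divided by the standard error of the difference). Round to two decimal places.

0.68

σ = 462.25^(1/2) = 21.5000
The standard error of measurement is 21.5000×√(1 − 0.6100) ≈ 21.5000×0.6245 ≈ 13.4267.
Standard error of the difference = 13.4267·√2 ≈ 18.9883
z = |81 − 94| / 18.9883 = 13 / 18.9883 ≈ 0.6846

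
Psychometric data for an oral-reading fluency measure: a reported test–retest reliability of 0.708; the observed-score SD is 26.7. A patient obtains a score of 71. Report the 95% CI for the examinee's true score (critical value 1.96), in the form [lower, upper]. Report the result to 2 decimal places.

The standard error of measurement is 26.700×√(1 − 0.708) ≈ 26.700×0.540 ≈ 14.428.
1.96 × SEM ≈ 28.279
Interval: (42.721, 99.279)

[42.72, 99.28]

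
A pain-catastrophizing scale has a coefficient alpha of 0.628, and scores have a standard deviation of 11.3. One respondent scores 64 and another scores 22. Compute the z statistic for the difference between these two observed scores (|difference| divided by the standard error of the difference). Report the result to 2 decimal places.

SEM = 11.300 · √(1 − 0.628) = 11.300 · √0.372 ≈ 11.300 · 0.610 ≈ 6.892
SE_diff = SEM · √2 ≈ 6.892 · 1.414 ≈ 9.747
z = |64 − 22| / 9.747 = 42 / 9.747 ≈ 4.309

4.31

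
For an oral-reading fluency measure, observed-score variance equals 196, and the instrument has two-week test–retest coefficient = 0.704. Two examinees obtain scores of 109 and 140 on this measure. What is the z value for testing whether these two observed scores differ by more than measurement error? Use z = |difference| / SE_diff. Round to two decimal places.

2.88

σ = 196^(1/2) = 14.0000
SEM = 14.0000×√(1 − 0.7040) ≈ 7.6168
SE_diff = √2 × SEM ≈ 10.7718
z = |109 − 140| / 10.7718 = 31 / 10.7718 ≈ 2.8779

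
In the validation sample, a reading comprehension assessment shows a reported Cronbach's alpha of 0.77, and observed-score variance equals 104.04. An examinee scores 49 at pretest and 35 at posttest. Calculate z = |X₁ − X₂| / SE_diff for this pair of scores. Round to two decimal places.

SD = √104.04 ≈ 10.200
SEM = 10.200 × √(1 − 0.770) = 10.200 × √0.230 ≈ 10.200 × 0.480 ≈ 4.892
SE_diff = SEM × √2 ≈ 4.892 × 1.414 ≈ 6.918
z = 14 / 6.918 ≈ 2.024

2.02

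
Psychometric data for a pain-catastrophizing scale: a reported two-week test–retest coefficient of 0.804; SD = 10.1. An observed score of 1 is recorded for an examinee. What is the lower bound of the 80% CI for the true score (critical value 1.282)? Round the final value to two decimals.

SEM = 10.1000 * √(1 − 0.8040) = 10.1000 * √0.1960 ≈ 10.1000 * 0.4427 ≈ 4.4715
Half-width = 1.282*4.4715 ≈ 5.7324
Lower limit = 1 − 5.7324 ≈ -4.7324

-4.73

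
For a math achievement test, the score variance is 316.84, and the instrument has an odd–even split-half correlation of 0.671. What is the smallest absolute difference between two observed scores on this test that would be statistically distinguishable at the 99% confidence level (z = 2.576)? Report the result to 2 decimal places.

σ = 316.84^(1/2) = 17.800
Spearman-Brown: r = 2(0.671) / (1 + 0.671) = 1.342 / 1.671 ≈ 0.803
SEM = 17.800 · √(1 − 0.803) = 17.800 · √0.197 ≈ 17.800 · 0.444 ≈ 7.898
SE_diff = SEM · √2 ≈ 7.898 · 1.414 ≈ 11.170
Smallest detectable difference = 2.576·11.170 ≈ 28.773

28.77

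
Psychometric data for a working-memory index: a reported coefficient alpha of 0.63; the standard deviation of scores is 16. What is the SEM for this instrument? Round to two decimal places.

9.73

The standard error of measurement is 16.0000×√(1 − 0.6300) ≈ 16.0000×0.6083 ≈ 9.7324.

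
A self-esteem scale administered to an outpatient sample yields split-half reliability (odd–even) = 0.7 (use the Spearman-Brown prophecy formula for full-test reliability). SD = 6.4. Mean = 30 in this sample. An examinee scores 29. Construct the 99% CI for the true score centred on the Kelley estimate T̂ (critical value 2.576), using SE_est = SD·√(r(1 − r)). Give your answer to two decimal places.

Full-length reliability (Spearman-Brown) = 2(0.7)/(1+0.7) ≈ 0.8235
T̂ = 0.8235(29) + 0.1765(30) ≈ 29.1765
SE_est = SD · √(r(1 − r)) = 6.4000 · √0.1453 ≈ 6.4000 · 0.3812 ≈ 2.4398
CI = 29.1765 ± 2.576 · 2.4398 → [22.8915, 35.4614]

[22.89, 35.46]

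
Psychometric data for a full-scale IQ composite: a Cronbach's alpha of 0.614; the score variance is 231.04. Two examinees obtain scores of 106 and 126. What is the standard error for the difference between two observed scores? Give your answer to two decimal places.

σ = 231.04^(1/2) = 15.200
SEM = 15.200 · √(1 − 0.614) = 15.200 · √0.386 ≈ 15.200 · 0.621 ≈ 9.444
Standard error of the difference = 9.444·√2 ≈ 13.355

13.36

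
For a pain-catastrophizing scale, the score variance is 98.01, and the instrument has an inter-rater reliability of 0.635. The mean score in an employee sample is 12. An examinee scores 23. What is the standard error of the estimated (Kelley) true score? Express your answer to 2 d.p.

4.77

SD = √98.01 ≈ 9.9000
SE_est = SD × √(r(1 − r)) = 9.9000 × √0.2318 ≈ 9.9000 × 0.4814 ≈ 4.7662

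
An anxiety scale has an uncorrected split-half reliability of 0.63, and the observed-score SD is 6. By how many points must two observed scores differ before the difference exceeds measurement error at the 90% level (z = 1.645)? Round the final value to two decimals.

Spearman-Brown: r = 2(0.63) / (1 + 0.63) = 1.260 / 1.630 ≈ 0.773
SEM = 6.000 · √(1 − 0.773) = 6.000 · √0.227 ≈ 6.000 · 0.476 ≈ 2.859
Standard error of the difference = 2.859·√2 ≈ 4.043
Smallest detectable difference = 1.645·4.043 ≈ 6.650

6.65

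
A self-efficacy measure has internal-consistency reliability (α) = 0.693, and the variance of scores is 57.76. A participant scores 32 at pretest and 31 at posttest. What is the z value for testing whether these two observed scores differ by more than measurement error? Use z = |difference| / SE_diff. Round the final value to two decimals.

SD = √57.76 = 7.6000
SEM = 7.6000 × √(1 − 0.6930) = 7.6000 × √0.3070 ≈ 7.6000 × 0.5541 ≈ 4.2110
SE_diff = SEM × √2 ≈ 4.2110 × 1.4142 ≈ 5.9552
z = |32 − 31| / 5.9552 = 1 / 5.9552 ≈ 0.1679

0.17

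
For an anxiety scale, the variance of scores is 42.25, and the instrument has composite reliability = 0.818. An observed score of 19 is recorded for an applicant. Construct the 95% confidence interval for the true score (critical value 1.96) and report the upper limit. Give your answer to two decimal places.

SD = √42.25 ≈ 6.500
SEM = 6.500 * √(1 − 0.818) = 6.500 * √0.182 ≈ 6.500 * 0.427 ≈ 2.773
Half-width = 1.96*2.773 ≈ 5.435
Upper bound: 19 + 5.435 = 24.435

24.44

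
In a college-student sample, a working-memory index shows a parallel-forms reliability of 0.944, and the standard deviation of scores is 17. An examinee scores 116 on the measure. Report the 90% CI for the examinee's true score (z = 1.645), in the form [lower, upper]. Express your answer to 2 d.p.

[109.38, 122.62]

SEM = 17.000·√(1 − 0.944) ≈ 4.023
Half-width = 1.645·4.023 ≈ 6.618
90% CI: 116 ± 6.618 = [109.382, 122.618]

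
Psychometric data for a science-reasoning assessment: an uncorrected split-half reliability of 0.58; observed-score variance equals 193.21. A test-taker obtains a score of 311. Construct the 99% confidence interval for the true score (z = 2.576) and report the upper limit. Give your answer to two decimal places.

329.46

SD = √193.21 = 13.9000
Spearman-Brown: r = 2(0.58) / (1 + 0.58) = 1.1600 / 1.5800 ≈ 0.7342
The standard error of measurement is 13.9000*√(1 − 0.7342) ≈ 13.9000*0.5156 ≈ 7.1666.
Margin = 2.576 * 7.1666 ≈ 18.4611
Upper bound: 311 + 18.4611 = 329.4611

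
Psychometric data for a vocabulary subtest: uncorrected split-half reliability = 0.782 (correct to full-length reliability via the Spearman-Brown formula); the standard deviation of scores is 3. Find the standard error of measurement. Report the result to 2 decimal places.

1.05

Full-length reliability (Spearman-Brown) = 2(0.782)/(1+0.782) ≈ 0.8777
The standard error of measurement is 3.0000×√(1 − 0.8777) ≈ 3.0000×0.3498 ≈ 1.0493.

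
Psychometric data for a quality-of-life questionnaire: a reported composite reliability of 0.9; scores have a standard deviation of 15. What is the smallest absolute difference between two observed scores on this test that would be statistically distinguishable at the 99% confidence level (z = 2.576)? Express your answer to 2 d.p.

17.28

SEM = 15.000×√(1 − 0.900) ≈ 4.743
Standard error of the difference = 4.743·√2 ≈ 6.708
Smallest detectable difference = 2.576×6.708 ≈ 17.280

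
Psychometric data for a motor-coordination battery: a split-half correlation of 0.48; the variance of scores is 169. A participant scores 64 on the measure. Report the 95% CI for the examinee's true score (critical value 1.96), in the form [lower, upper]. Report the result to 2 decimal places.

[48.90, 79.10]

σ = 169^(1/2) = 13.00000
Full-length reliability (Spearman-Brown) = 2(0.48)/(1+0.48) ≈ 0.64865
SEM = 13.00000 × √(1 − 0.64865) = 13.00000 × √0.35135 ≈ 13.00000 × 0.59275 ≈ 7.70574
1.96 × SEM ≈ 15.10324
Interval: (48.89676, 79.10324)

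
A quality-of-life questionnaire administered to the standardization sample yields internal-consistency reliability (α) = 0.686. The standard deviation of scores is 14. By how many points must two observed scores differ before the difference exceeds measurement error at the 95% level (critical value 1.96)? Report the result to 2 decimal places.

SEM = 14.000 × √(1 − 0.686) = 14.000 × √0.314 ≈ 14.000 × 0.560 ≈ 7.845
SE_diff = SEM × √2 ≈ 7.845 × 1.414 ≈ 11.095
Minimum reliable difference = 1.96 × SE_diff ≈ 1.96 × 11.095 ≈ 21.745

21.75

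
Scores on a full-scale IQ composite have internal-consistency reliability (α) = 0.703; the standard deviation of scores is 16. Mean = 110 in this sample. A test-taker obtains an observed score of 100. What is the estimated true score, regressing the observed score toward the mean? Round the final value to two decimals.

T̂ = r·X + (1 − r)·M = 0.7030*100 + 0.2970*110 = 70.3000 + 32.6700 ≈ 102.9700

102.97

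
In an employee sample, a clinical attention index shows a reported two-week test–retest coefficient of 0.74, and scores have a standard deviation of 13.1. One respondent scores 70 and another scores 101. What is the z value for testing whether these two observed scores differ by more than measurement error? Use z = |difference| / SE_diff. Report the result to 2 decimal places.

3.28

SEM = 13.10000 * √(1 − 0.74000) = 13.10000 * √0.26000 ≈ 13.10000 * 0.50990 ≈ 6.67972
Standard error of the difference = 6.67972·√2 ≈ 9.44654
z = |70 − 101| / 9.44654 = 31 / 9.44654 ≈ 3.28162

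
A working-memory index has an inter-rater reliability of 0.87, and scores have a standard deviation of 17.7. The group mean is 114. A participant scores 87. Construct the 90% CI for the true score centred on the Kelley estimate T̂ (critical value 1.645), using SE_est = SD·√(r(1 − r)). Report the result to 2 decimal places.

[80.72, 100.30]

T̂ = 0.8700(87) + 0.1300(114) ≈ 90.5100
SE_est = SD * √(r(1 − r)) = 17.7000 * √0.1131 ≈ 17.7000 * 0.3363 ≈ 5.9526
CI = 90.5100 ± 1.645 * 5.9526 → [80.7180, 100.3020]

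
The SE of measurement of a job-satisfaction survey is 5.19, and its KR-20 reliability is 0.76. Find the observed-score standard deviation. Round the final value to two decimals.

σ = SEM·(1 − r)^(−1/2) ≃ 5.19×2.0412 ≃ 10.5940

10.59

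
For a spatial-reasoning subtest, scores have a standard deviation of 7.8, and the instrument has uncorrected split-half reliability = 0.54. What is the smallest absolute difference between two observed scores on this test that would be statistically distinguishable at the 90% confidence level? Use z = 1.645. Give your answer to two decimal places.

9.92

r_full = 2·0.54 / (1 + 0.54) ≈ 0.7013
SEM = 7.8000 · √(1 − 0.7013) = 7.8000 · √0.2987 ≈ 7.8000 · 0.5465 ≈ 4.2630
SE_diff = √2 · SEM ≈ 6.0288
Smallest detectable difference = 1.645·6.0288 ≈ 9.9173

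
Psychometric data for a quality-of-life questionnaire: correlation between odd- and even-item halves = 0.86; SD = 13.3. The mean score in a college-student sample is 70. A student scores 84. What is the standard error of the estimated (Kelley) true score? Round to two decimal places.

Full-length reliability (Spearman-Brown) = 2(0.86)/(1+0.86) ≈ 0.925
SE_est = SD * √(r(1 − r)) = 13.300 * √0.070 ≈ 13.300 * 0.264 ≈ 3.509

3.51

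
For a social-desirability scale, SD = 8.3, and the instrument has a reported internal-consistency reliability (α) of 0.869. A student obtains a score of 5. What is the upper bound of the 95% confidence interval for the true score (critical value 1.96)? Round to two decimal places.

10.89

SEM = 8.30000 × √(1 − 0.86900) = 8.30000 × √0.13100 ≈ 8.30000 × 0.36194 ≈ 3.00410
Margin = 1.96 × 3.00410 ≈ 5.88803
Upper limit = 5 + 5.88803 ≈ 10.88803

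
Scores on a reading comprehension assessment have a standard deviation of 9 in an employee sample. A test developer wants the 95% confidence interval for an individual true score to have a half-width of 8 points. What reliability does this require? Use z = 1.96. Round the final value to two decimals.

SEM needed = half-width / z = 8/1.96 ≈ 4.082
r = 1 − (4.082/9)² ≈ 1 − 0.206 ≈ 0.794

0.79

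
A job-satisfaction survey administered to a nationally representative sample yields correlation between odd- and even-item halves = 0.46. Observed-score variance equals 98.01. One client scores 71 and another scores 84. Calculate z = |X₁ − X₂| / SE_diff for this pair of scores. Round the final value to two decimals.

SD = √98.01 = 9.900
Spearman-Brown: r = 2(0.46) / (1 + 0.46) = 0.920 / 1.460 ≃ 0.630
SEM = 9.900×√(1 − 0.630) ≃ 6.021
SE_diff = √2 × SEM ≃ 8.515
z = |71 − 84| / 8.515 = 13 / 8.515 ≃ 1.527

1.53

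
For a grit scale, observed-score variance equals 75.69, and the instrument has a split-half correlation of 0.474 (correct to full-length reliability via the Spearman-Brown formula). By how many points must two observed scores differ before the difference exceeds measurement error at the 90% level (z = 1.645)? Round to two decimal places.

12.09

σ = 75.69^(1/2) = 8.7000
r_full = 2·0.474 / (1 + 0.474) ≈ 0.6431
The standard error of measurement is 8.7000×√(1 − 0.6431) ≈ 8.7000×0.5974 ≈ 5.1971.
Standard error of the difference = 5.1971·√2 ≈ 7.3498
Minimum reliable difference = 1.645 × SE_diff ≈ 1.645 × 7.3498 ≈ 12.0905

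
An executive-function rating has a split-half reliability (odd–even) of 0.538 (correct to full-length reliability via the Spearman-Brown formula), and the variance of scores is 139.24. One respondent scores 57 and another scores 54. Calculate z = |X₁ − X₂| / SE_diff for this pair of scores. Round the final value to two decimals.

SD = √139.24 ≈ 11.8000
Full-length reliability (Spearman-Brown) = 2(0.538)/(1+0.538) ≈ 0.6996
SEM = 11.8000 × √(1 − 0.6996) = 11.8000 × √0.3004 ≈ 11.8000 × 0.5481 ≈ 6.4673
SE_diff = SEM × √2 ≈ 6.4673 × 1.4142 ≈ 9.1462
z = 3 / 9.1462 ≈ 0.3280

0.33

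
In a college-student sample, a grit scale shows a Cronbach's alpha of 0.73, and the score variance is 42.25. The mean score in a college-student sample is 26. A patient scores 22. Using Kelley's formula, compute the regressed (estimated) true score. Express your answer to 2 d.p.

T̂ = r·X + (1 − r)·M = 0.73000·22 + 0.27000·26 = 16.06000 + 7.02000 ≈ 23.08000

23.08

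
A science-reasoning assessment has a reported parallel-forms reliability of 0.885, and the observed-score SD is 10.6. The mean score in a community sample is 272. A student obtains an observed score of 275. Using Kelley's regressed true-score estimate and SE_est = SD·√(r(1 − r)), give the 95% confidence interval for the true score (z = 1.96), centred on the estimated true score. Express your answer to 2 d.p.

Estimated true score = 0.885*275 + (1 − 0.885)*272 ≈ 274.655
SE_est = SD * √(r(1 − r)) = 10.600 * √0.102 ≈ 10.600 * 0.319 ≈ 3.382
CI = 274.655 ± 1.96 * 3.382 → [268.027, 281.283]

[268.03, 281.28]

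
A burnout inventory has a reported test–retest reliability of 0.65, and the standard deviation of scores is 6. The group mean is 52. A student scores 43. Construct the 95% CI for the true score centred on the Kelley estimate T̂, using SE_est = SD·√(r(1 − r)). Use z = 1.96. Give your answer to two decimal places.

T̂ = r·X + (1 − r)·M = 0.6500*43 + 0.3500*52 = 27.9500 + 18.2000 ≈ 46.1500
SE_est = 6.0000*√(0.6500*0.3500) ≈ 2.8618
CI = 46.1500 ± 1.96 * 2.8618 → [40.5408, 51.7592]

[40.54, 51.76]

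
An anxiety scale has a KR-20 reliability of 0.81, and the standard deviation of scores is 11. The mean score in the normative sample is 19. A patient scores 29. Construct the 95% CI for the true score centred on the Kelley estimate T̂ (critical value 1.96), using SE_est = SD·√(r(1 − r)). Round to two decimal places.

Estimated true score = 0.81000×29 + (1 − 0.81000)×19 ≃ 27.10000
SE_est = SD × √(r(1 − r)) = 11.00000 × √0.15390 ≃ 11.00000 × 0.39230 ≃ 4.31531
CI = 27.10000 ± 1.96 × 4.31531 → [18.64199, 35.55801]

[18.64, 35.56]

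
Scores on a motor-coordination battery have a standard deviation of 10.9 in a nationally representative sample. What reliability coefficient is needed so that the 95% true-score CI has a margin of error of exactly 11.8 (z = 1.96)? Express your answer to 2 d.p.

SEM needed = half-width / z = 11.8/1.96 ≈ 6.02041
r = 1 − (SEM / SD)² = 1 − (6.02041 / 10.9)² ≈ 1 − 0.30507 ≈ 0.69493

0.69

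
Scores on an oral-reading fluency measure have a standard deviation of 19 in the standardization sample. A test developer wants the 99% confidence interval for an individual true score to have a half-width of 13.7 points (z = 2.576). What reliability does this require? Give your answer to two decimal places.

0.92

SEM needed = half-width / z = 13.7/2.576 ≈ 5.318
r = 1 − (SEM / SD)² = 1 − (5.318 / 19)² ≈ 1 − 0.078 ≈ 0.922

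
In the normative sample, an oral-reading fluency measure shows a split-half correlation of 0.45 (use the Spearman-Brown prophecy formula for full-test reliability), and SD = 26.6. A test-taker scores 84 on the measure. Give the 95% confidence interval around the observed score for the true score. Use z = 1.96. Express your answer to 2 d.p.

[51.89, 116.11]

Spearman-Brown: r = 2(0.45) / (1 + 0.45) = 0.900 / 1.450 ≈ 0.621
SEM = 26.600 × √(1 − 0.621) = 26.600 × √0.379 ≈ 26.600 × 0.616 ≈ 16.382
Margin = 1.96 × 16.382 ≈ 32.110
95% CI: 84 ± 32.110 = [51.890, 116.110]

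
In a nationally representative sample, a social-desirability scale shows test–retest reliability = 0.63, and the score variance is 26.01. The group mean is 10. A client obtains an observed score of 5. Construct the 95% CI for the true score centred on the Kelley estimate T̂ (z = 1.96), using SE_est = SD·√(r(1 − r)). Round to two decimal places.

[2.02, 11.68]

SD = √26.01 = 5.100
Estimated true score = 0.630×5 + (1 − 0.630)×10 ≃ 6.850
SE_est = 5.100·√[r(1 − r)] ≃ 2.462
CI = 6.850 ± 1.96 × 2.462 → [2.024, 11.676]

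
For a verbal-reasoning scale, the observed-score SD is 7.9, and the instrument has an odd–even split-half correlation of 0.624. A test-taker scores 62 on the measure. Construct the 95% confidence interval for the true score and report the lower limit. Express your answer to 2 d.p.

Full-length reliability (Spearman-Brown) = 2(0.624)/(1+0.624) ≈ 0.7685
The standard error of measurement is 7.9000×√(1 − 0.7685) ≈ 7.9000×0.4812 ≈ 3.8013.
1.96 × SEM ≈ 7.4505
Lower bound: 62 − 7.4505 = 54.5495

54.55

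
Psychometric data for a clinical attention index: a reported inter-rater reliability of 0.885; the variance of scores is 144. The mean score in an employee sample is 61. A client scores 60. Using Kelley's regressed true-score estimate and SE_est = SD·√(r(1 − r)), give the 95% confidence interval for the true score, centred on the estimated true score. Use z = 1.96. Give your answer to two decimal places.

[52.61, 67.62]

SD = √144 ≃ 12.000
T̂ = 0.885(60) + 0.115(61) ≃ 60.115
SE_est = 12.000·√[r(1 − r)] ≃ 3.828
CI = 60.115 ± 1.96 × 3.828 → [52.612, 67.618]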